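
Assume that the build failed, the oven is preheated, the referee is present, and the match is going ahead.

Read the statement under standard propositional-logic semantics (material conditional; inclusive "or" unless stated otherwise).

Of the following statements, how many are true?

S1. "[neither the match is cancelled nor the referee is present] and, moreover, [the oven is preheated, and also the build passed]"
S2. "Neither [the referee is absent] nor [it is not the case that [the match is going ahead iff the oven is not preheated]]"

Let N = "the match is cancelled" (F), K = "the referee is present" (T), R = "the oven is preheated" (T), G = "the build passed" (F).

S1: In symbols: (N ↓ K) ∧ (R ∧ G)

N ↓ K = F ↓ T = F
R ∧ G = T ∧ F = F
(N ↓ K) ∧ (R ∧ G) = F ∧ F = F
Hence S1 is false.

S2: In symbols: ¬K ↓ ¬(¬N ↔ ¬R)

¬K = ¬T = F
¬N = ¬F = T
¬R = ¬T = F
¬N ↔ ¬R = T ↔ F = F
¬(¬N ↔ ¬R) = ¬F = T
¬K ↓ ¬(¬N ↔ ¬R) = F ↓ T = F
So S2 is false.

0 of the 2 statements are true (none).

0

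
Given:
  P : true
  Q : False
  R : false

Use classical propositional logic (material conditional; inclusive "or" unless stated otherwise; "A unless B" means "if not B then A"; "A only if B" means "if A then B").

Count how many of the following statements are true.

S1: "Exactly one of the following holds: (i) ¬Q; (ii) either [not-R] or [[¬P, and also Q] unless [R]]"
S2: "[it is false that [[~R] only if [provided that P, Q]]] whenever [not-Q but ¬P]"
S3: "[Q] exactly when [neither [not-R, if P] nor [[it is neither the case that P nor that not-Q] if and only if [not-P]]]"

2

S1: In symbols: ¬Q ⊕ (¬R ∨ ((¬P ∧ Q) ∨ R))

¬Q = ¬F = T
¬R = ¬F = T
¬P = ¬T = F
¬P ∧ Q = F ∧ F = F
(¬P ∧ Q) ∨ R = F ∨ F = F
¬R ∨ ((¬P ∧ Q) ∨ R) = T ∨ F = T
¬Q ⊕ (¬R ∨ ((¬P ∧ Q) ∨ R)) = T ⊕ T = F
So S1 is false.

S2: Formalization: (¬Q ∧ ¬P) → ¬(¬R → (P → Q))

¬Q = ¬F = T
¬P = ¬T = F
¬Q ∧ ¬P = T ∧ F = F
¬R = ¬F = T
P → Q = T → F = F
¬R → (P → Q) = T → F = F
¬(¬R → (P → Q)) = ¬F = T
(¬Q ∧ ¬P) → ¬(¬R → (P → Q)) = F → T = T
Hence S2 is true.

S3: Parsed as Q ↔ ((P → ¬R) ↓ ((P ↓ ¬Q) ↔ ¬P))

¬R = ¬F = T
P → ¬R = T → T = T
¬Q = ¬F = T
P ↓ ¬Q = T ↓ T = F
¬P = ¬T = F
(P ↓ ¬Q) ↔ ¬P = F ↔ F = T
(P → ¬R) ↓ ((P ↓ ¬Q) ↔ ¬P) = T ↓ T = F
Q ↔ ((P → ¬R) ↓ ((P ↓ ¬Q) ↔ ¬P)) = F ↔ F = T
So S3 is true.

2 of the 3 statements are true (S2, S3).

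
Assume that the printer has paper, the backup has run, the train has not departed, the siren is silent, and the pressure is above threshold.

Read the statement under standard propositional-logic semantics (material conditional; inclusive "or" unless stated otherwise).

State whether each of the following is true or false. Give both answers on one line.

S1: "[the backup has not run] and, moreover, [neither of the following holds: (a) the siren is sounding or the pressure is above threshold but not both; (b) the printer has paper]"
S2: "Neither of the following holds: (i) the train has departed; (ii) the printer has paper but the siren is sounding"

S1 F, S2 T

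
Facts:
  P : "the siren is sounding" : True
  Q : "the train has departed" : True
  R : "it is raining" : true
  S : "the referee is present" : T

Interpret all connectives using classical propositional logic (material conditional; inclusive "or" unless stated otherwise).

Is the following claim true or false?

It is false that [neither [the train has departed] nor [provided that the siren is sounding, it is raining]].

The statement is true.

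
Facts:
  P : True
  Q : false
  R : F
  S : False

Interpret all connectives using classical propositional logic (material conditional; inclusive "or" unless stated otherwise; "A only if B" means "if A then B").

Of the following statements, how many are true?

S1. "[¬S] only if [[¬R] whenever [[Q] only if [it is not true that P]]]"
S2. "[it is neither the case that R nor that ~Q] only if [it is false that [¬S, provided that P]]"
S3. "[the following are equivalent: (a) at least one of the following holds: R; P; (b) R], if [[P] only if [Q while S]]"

3

S1: Formalization: not S -> ((Q -> not P) -> not R)

not S = not False = True
not P = not True = False
Q -> not P = False -> False = True
not R = not False = True
(Q -> not P) -> not R = True -> True = True
not S -> ((Q -> not P) -> not R) = True -> True = True
Hence S1 is true.

S2: Formalization: (R nor not Q) -> not (P -> not S)

not Q = not False = True
R nor not Q = False nor True = False
not S = not False = True
P -> not S = True -> True = True
not (P -> not S) = not True = False
(R nor not Q) -> not (P -> not S) = False -> False = True
Thus S2 is true.

S3: Parsed as (P -> (Q and S)) -> ((R or P) iff R)

Q and S = False and False = False
P -> (Q and S) = True -> False = False
R or P = False or True = True
(R or P) iff R = True iff False = False
(P -> (Q and S)) -> ((R or P) iff R) = False -> False = True
Thus S3 is true.

3 of the 3 statements are true.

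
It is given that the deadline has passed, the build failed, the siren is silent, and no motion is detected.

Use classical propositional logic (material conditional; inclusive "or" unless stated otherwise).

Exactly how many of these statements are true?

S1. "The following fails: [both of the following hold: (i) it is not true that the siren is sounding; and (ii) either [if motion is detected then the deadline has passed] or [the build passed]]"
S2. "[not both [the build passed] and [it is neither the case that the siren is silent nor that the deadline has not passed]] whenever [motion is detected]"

1

Let R = "the siren is sounding" (F), S = "motion is detected" (F), P = "the deadline has passed" (T), Q = "the build passed" (F).

S1: Formalization: ¬(¬R ∧ ((S → P) ∨ Q))

¬R = ¬F = T
S → P = F → T = T
(S → P) ∨ Q = T ∨ F = T
¬R ∧ ((S → P) ∨ Q) = T ∧ T = T
¬(¬R ∧ ((S → P) ∨ Q)) = ¬T = F
Thus S1 is false.

S2: In symbols: S → (Q ↑ (¬R ↓ ¬P))

¬R = ¬F = T
¬P = ¬T = F
¬R ↓ ¬P = T ↓ F = F
Q ↑ (¬R ↓ ¬P) = F ↑ F = T
S → (Q ↑ (¬R ↓ ¬P)) = F → T = T
Hence S2 is true.

True statements: 1 (S2).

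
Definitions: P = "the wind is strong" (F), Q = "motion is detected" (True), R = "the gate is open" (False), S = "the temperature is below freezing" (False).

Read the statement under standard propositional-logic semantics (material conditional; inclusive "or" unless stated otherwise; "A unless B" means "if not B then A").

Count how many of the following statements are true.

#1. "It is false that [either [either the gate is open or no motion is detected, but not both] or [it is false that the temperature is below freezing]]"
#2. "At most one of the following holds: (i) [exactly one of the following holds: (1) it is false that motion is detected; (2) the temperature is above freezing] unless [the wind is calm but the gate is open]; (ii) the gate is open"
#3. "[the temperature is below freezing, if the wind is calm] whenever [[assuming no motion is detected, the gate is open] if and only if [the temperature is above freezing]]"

#1: This is ¬((R ⊕ ¬Q) ∨ ¬S).

¬Q = ¬T = F
R ⊕ ¬Q = F ⊕ F = F
¬S = ¬F = T
(R ⊕ ¬Q) ∨ ¬S = F ∨ T = T
¬((R ⊕ ¬Q) ∨ ¬S) = ¬T = F
Thus #1 is false.

#2: This is ((¬Q ⊕ ¬S) ∨ (¬P ∧ R)) ↑ R.

¬Q = ¬T = F
¬S = ¬F = T
¬Q ⊕ ¬S = F ⊕ T = T
¬P = ¬F = T
¬P ∧ R = T ∧ F = F
(¬Q ⊕ ¬S) ∨ (¬P ∧ R) = T ∨ F = T
((¬Q ⊕ ¬S) ∨ (¬P ∧ R)) ↑ R = T ↑ F = T
Thus #2 is true.

#3: This is ((¬Q → R) ↔ ¬S) → (¬P → S).

¬Q = ¬T = F
¬Q → R = F → F = T
¬S = ¬F = T
(¬Q → R) ↔ ¬S = T ↔ T = T
¬P = ¬F = T
¬P → S = T → F = F
((¬Q → R) ↔ ¬S) → (¬P → S) = T → F = F
Hence #3 is false.

True statements: 1 (#2).

1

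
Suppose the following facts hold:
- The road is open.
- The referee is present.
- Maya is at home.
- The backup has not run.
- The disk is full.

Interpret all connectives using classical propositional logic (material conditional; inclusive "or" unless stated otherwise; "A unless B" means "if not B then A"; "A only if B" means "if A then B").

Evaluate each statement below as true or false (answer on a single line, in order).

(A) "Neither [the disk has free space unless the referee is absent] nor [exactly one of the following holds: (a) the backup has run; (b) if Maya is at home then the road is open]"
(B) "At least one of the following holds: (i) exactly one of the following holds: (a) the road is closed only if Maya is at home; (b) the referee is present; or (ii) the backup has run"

(A) F / (B) F

Let U = "the disk is full" (True), Q = "the referee is present" (True), S = "the backup has run" (False), R = "Maya is at home" (True), P = "the road is closed" (False).

(A): Formalization: (not U or not Q) nor (S xor (R -> not P))

not U = not True = False
not Q = not True = False
not U or not Q = False or False = False
not P = not False = True
R -> not P = True -> True = True
S xor (R -> not P) = False xor True = True
(not U or not Q) nor (S xor (R -> not P)) = False nor True = False
So (A) is false.

(B): This is ((P -> R) xor Q) or S.

P -> R = False -> True = True
(P -> R) xor Q = True xor True = False
((P -> R) xor Q) or S = False or False = False
Thus (B) is false.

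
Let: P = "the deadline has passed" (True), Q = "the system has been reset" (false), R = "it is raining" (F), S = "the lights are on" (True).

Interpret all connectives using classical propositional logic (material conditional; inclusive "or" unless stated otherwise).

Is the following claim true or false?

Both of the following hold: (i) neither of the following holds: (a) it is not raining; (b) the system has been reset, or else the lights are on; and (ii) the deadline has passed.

Parsed as (~R nor (Q | S)) & P

~R = ~F = T
Q | S = F | T = T
~R nor (Q | S) = T nor T = F
(~R nor (Q | S)) & P = F & T = F

False.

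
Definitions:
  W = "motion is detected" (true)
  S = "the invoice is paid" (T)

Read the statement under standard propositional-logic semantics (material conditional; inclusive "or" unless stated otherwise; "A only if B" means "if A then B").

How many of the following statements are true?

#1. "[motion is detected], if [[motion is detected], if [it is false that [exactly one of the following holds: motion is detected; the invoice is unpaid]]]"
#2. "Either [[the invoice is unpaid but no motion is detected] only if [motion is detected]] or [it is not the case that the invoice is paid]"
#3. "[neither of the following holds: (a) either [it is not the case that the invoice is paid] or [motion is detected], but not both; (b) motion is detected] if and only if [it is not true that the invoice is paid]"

3

#1: Parsed as (not (W xor not S) -> W) -> W

not S = not True = False
W xor not S = True xor False = True
not (W xor not S) = not True = False
not (W xor not S) -> W = False -> True = True
(not (W xor not S) -> W) -> W = True -> True = True
So #1 is true.

#2: Parsed as ((not S and not W) -> W) or not S

not S = not True = False
not W = not True = False
not S and not W = False and False = False
(not S and not W) -> W = False -> True = True
not S = not True = False
((not S and not W) -> W) or not S = True or False = True
So #2 is true.

#3: Formalization: ((not S xor W) nor W) iff not S

not S = not True = False
not S xor W = False xor True = True
(not S xor W) nor W = True nor True = False
not S = not True = False
((not S xor W) nor W) iff not S = False iff False = True
Thus #3 is true.

Count: 3.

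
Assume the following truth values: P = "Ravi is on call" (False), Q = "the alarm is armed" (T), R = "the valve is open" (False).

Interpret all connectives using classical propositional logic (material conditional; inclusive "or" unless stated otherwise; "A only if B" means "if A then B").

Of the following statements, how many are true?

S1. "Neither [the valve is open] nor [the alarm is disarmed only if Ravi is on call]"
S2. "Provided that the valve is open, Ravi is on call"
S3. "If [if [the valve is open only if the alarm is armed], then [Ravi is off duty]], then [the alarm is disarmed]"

S1: This is R nor (~Q -> P).

~Q = ~T = F
~Q -> P = F -> F = T
R nor (~Q -> P) = F nor T = F
Thus S1 is false.

S2: Parsed as R -> P

R -> P = F -> F = T
So S2 is true.

S3: This is ((R -> Q) -> ~P) -> ~Q.

R -> Q = F -> T = T
~P = ~F = T
(R -> Q) -> ~P = T -> T = T
~Q = ~T = F
((R -> Q) -> ~P) -> ~Q = T -> F = F
So S3 is false.

Count: 1.

1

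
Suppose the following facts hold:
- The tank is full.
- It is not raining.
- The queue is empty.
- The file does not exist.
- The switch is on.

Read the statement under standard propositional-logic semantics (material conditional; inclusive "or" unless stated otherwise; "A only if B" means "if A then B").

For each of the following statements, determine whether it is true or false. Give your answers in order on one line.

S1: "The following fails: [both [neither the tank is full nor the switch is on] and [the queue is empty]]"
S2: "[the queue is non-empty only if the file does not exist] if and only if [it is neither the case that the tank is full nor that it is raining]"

S1 True, S2 False

Let P = "the tank is full" (T), U = "the switch is on" (T), R = "the queue is empty" (T), S = "the file exists" (F), Q = "it is raining" (F).

S1: This is ¬((P ↓ U) ∧ R).

P ↓ U = T ↓ T = F
(P ↓ U) ∧ R = F ∧ T = F
¬((P ↓ U) ∧ R) = ¬F = T
Hence S1 is true.

S2: Formalization: (¬R → ¬S) ↔ (P ↓ Q)

¬R = ¬T = F
¬S = ¬F = T
¬R → ¬S = F → T = T
P ↓ Q = T ↓ F = F
(¬R → ¬S) ↔ (P ↓ Q) = T ↔ F = F
So S2 is false.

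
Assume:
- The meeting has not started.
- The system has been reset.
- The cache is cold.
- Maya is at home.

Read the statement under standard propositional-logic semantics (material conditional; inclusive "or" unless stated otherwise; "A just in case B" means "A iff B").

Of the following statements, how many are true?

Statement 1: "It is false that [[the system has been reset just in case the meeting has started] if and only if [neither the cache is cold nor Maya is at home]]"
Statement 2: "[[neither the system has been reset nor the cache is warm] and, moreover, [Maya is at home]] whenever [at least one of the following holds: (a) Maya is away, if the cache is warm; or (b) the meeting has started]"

Let Q = "the system has been reset" (True), P = "the meeting has started" (False), R = "the cache is warm" (False), S = "Maya is at home" (True).

Statement 1: Formalization: not ((Q iff P) iff (not R nor S))

Q iff P = True iff False = False
not R = not False = True
not R nor S = True nor True = False
(Q iff P) iff (not R nor S) = False iff False = True
not ((Q iff P) iff (not R nor S)) = not True = False
Hence Statement 1 is false.

Statement 2: This is ((R -> not S) or P) -> ((Q nor R) and S).

not S = not True = False
R -> not S = False -> False = True
(R -> not S) or P = True or False = True
Q nor R = True nor False = False
(Q nor R) and S = False and True = False
((R -> not S) or P) -> ((Q nor R) and S) = True -> False = False
Thus Statement 2 is false.

Count: 0.

0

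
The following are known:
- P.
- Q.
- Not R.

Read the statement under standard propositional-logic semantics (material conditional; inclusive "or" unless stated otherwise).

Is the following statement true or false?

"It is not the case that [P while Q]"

false

Parsed as not (P and Q)

P and Q = True and True = True
not (P and Q) = not True = False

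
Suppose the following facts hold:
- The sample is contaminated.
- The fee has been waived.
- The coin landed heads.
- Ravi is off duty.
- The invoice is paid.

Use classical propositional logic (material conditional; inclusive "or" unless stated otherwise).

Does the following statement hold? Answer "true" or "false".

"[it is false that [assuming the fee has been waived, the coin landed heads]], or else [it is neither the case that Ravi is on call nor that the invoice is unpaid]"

Let Q = "the fee has been waived" (T), S = "the coin landed heads" (T), P = "Ravi is on call" (F), N = "the invoice is paid" (T).
Parsed as ~(Q -> S) | (P nor ~N)

Q -> S = T -> T = T
~(Q -> S) = ~T = F
~N = ~T = F
P nor ~N = F nor F = T
~(Q -> S) | (P nor ~N) = F | T = T

True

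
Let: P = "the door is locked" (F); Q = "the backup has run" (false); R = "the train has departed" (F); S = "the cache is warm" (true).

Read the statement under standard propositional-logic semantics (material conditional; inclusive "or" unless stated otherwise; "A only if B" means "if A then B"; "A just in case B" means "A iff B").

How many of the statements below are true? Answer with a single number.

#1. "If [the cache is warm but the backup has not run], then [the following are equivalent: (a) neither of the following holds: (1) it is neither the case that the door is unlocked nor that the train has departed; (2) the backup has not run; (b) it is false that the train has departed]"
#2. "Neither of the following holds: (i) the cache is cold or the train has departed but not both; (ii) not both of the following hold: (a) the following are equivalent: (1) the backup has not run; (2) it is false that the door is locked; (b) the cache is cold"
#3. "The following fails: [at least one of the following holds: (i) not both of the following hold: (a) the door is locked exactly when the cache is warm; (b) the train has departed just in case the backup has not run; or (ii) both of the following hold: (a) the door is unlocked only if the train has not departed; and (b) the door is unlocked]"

#1: This is (S & ~Q) -> (((~P nor R) nor ~Q) <-> ~R).

~Q = ~F = T
S & ~Q = T & T = T
~P = ~F = T
~P nor R = T nor F = F
~Q = ~F = T
(~P nor R) nor ~Q = F nor T = F
~R = ~F = T
((~P nor R) nor ~Q) <-> ~R = F <-> T = F
(S & ~Q) -> (((~P nor R) nor ~Q) <-> ~R) = T -> F = F
Thus #1 is false.

#2: In symbols: (~S xor R) nor ((~Q <-> ~P) nand ~S)

~S = ~T = F
~S xor R = F xor F = F
~Q = ~F = T
~P = ~F = T
~Q <-> ~P = T <-> T = T
~S = ~T = F
(~Q <-> ~P) nand ~S = T nand F = T
(~S xor R) nor ((~Q <-> ~P) nand ~S) = F nor T = F
Thus #2 is false.

#3: Formalization: ~(((P <-> S) nand (R <-> ~Q)) | ((~P -> ~R) & ~P))

P <-> S = F <-> T = F
~Q = ~F = T
R <-> ~Q = F <-> T = F
(P <-> S) nand (R <-> ~Q) = F nand F = T
~P = ~F = T
~R = ~F = T
~P -> ~R = T -> T = T
~P = ~F = T
(~P -> ~R) & ~P = T & T = T
((P <-> S) nand (R <-> ~Q)) | ((~P -> ~R) & ~P) = T | T = T
~(((P <-> S) nand (R <-> ~Q)) | ((~P -> ~R) & ~P)) = ~T = F
Hence #3 is false.

True statements: 0 (none).

0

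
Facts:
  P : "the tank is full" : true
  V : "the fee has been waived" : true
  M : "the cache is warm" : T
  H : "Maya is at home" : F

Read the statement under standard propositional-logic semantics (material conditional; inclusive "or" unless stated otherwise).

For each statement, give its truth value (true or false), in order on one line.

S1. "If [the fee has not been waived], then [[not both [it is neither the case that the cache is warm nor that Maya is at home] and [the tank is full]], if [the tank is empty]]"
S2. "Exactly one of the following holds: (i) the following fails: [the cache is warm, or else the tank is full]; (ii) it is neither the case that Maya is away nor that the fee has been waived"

S1 True / S2 False

S1: In symbols: not V -> (not P -> ((M nor H) nand P))

not V = not True = False
not P = not True = False
M nor H = True nor False = False
(M nor H) nand P = False nand True = True
not P -> ((M nor H) nand P) = False -> True = True
not V -> (not P -> ((M nor H) nand P)) = False -> True = True
So S1 is true.

S2: This is not (M or P) xor (not H nor V).

M or P = True or True = True
not (M or P) = not True = False
not H = not False = True
not H nor V = True nor True = False
not (M or P) xor (not H nor V) = False xor False = False
Hence S2 is false.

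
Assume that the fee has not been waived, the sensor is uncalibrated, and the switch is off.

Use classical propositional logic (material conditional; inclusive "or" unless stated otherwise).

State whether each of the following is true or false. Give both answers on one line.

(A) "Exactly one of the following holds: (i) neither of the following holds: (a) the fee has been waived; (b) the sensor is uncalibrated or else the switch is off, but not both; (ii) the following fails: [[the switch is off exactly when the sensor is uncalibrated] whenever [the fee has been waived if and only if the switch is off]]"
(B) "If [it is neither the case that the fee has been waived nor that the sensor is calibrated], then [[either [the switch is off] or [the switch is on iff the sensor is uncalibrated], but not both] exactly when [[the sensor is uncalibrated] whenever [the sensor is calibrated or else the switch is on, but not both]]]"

(A) True; (B) True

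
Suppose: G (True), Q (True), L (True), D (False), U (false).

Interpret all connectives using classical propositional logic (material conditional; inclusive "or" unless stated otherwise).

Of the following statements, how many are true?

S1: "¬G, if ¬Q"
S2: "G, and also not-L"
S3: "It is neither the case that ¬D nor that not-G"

1

S1: Formalization: not Q -> not G

not Q = not True = False
not G = not True = False
not Q -> not G = False -> False = True
Thus S1 is true.

S2: In symbols: G and not L

not L = not True = False
G and not L = True and False = False
Thus S2 is false.

S3: In symbols: not D nor not G

not D = not False = True
not G = not True = False
not D nor not G = True nor False = False
So S3 is false.

1 of the 3 statements is true.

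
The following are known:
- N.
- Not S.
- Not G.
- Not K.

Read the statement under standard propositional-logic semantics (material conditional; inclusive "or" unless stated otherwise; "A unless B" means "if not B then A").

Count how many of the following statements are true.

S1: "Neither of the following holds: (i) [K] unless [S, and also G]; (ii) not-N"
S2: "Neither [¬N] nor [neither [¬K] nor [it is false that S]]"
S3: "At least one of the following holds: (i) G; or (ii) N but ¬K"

S1: Parsed as (K | (S & G)) nor ~N

S & G = F & F = F
K | (S & G) = F | F = F
~N = ~T = F
(K | (S & G)) nor ~N = F nor F = T
So S1 is true.

S2: This is ~N nor (~K nor ~S).

~N = ~T = F
~K = ~F = T
~S = ~F = T
~K nor ~S = T nor T = F
~N nor (~K nor ~S) = F nor F = T
Thus S2 is true.

S3: In symbols: G | (N & ~K)

~K = ~F = T
N & ~K = T & T = T
G | (N & ~K) = F | T = T
So S3 is true.

3 of the 3 statements are true (S1, S2, S3).

3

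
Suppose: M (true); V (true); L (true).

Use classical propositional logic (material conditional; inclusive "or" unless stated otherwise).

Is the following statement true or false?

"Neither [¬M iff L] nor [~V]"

True

Formalization: (¬M ↔ L) ↓ ¬V

¬M = ¬T = F
¬M ↔ L = F ↔ T = F
¬V = ¬T = F
(¬M ↔ L) ↓ ¬V = F ↓ F = T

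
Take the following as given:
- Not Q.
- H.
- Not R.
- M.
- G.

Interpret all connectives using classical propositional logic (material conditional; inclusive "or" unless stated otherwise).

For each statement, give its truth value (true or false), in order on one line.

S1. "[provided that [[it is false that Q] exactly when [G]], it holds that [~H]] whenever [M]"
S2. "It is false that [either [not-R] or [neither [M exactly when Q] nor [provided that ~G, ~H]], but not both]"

S1 F; S2 F

S1: This is M -> ((~Q <-> G) -> ~H).

~Q = ~F = T
~Q <-> G = T <-> T = T
~H = ~T = F
(~Q <-> G) -> ~H = T -> F = F
M -> ((~Q <-> G) -> ~H) = T -> F = F
So S1 is false.

S2: Parsed as ~(~R xor ((M <-> Q) nor (~G -> ~H)))

~R = ~F = T
M <-> Q = T <-> F = F
~G = ~T = F
~H = ~T = F
~G -> ~H = F -> F = T
(M <-> Q) nor (~G -> ~H) = F nor T = F
~R xor ((M <-> Q) nor (~G -> ~H)) = T xor F = T
~(~R xor ((M <-> Q) nor (~G -> ~H))) = ~T = F
So S2 is false.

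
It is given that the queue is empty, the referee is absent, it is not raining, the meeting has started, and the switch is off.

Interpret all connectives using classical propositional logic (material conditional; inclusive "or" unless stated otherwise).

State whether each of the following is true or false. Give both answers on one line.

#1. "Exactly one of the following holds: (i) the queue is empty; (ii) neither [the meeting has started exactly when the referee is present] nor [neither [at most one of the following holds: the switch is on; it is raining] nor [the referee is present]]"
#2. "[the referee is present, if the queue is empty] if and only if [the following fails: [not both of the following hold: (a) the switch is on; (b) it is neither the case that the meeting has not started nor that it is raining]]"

#1 false; #2 true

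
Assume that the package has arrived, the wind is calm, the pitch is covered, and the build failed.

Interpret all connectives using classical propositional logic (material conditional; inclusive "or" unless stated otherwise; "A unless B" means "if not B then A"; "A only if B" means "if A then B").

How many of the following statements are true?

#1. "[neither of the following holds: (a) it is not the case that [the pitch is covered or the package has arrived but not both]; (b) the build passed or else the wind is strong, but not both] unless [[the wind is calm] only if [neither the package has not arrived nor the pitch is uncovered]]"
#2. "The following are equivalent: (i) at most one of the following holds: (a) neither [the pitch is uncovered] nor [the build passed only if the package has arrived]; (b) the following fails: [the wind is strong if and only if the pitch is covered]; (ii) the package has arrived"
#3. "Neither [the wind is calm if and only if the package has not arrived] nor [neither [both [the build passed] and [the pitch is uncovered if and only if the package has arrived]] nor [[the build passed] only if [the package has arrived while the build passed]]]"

3

Let R = "the pitch is covered" (True), P = "the package has arrived" (True), S = "the build passed" (False), Q = "the wind is strong" (False).

#1: This is (not (R xor P) nor (S xor Q)) or (not Q -> (not P nor not R)).

R xor P = True xor True = False
not (R xor P) = not False = True
S xor Q = False xor False = False
not (R xor P) nor (S xor Q) = True nor False = False
not Q = not False = True
not P = not True = False
not R = not True = False
not P nor not R = False nor False = True
not Q -> (not P nor not R) = True -> True = True
(not (R xor P) nor (S xor Q)) or (not Q -> (not P nor not R)) = False or True = True
Hence #1 is true.

#2: This is ((not R nor (S -> P)) nand not (Q iff R)) iff P.

not R = not True = False
S -> P = False -> True = True
not R nor (S -> P) = False nor True = False
Q iff R = False iff True = False
not (Q iff R) = not False = True
(not R nor (S -> P)) nand not (Q iff R) = False nand True = True
((not R nor (S -> P)) nand not (Q iff R)) iff P = True iff True = True
Thus #2 is true.

#3: Formalization: (not Q iff not P) nor ((S and (not R iff P)) nor (S -> (P and S)))

not Q = not False = True
not P = not True = False
not Q iff not P = True iff False = False
not R = not True = False
not R iff P = False iff True = False
S and (not R iff P) = False and False = False
P and S = True and False = False
S -> (P and S) = False -> False = True
(S and (not R iff P)) nor (S -> (P and S)) = False nor True = False
(not Q iff not P) nor ((S and (not R iff P)) nor (S -> (P and S))) = False nor False = True
Hence #3 is true.

3 of the 3 statements are true.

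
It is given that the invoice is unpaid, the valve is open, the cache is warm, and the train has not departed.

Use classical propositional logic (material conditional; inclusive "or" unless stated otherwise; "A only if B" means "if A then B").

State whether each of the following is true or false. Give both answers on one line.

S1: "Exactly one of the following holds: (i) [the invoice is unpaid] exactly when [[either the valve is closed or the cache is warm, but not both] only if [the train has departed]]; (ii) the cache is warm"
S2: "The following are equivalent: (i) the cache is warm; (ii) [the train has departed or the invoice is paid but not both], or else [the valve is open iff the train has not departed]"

Let P = "the invoice is paid" (False), Q = "the valve is open" (True), R = "the cache is warm" (True), S = "the train has departed" (False).

S1: Formalization: (not P iff ((not Q xor R) -> S)) xor R

not P = not False = True
not Q = not True = False
not Q xor R = False xor True = True
(not Q xor R) -> S = True -> False = False
not P iff ((not Q xor R) -> S) = True iff False = False
(not P iff ((not Q xor R) -> S)) xor R = False xor True = True
So S1 is true.

S2: Parsed as R iff ((S xor P) or (Q iff not S))

S xor P = False xor False = False
not S = not False = True
Q iff not S = True iff True = True
(S xor P) or (Q iff not S) = False or True = True
R iff ((S xor P) or (Q iff not S)) = True iff True = True
Hence S2 is true.

S1 T / S2 T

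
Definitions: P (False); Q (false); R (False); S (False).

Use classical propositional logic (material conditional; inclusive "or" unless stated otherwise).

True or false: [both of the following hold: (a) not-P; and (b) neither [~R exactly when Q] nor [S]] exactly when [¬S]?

In symbols: (not P and ((not R iff Q) nor S)) iff not S

not P = not False = True
not R = not False = True
not R iff Q = True iff False = False
(not R iff Q) nor S = False nor False = True
not P and ((not R iff Q) nor S) = True and True = True
not S = not False = True
(not P and ((not R iff Q) nor S)) iff not S = True iff True = True

The statement is true.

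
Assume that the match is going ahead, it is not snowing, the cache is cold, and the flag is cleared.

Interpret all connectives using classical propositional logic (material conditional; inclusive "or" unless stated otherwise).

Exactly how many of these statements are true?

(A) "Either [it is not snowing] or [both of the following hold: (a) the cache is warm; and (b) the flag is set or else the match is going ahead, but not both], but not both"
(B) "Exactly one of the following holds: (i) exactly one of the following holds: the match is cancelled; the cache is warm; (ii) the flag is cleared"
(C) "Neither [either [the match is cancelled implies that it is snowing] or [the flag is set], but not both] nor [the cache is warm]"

2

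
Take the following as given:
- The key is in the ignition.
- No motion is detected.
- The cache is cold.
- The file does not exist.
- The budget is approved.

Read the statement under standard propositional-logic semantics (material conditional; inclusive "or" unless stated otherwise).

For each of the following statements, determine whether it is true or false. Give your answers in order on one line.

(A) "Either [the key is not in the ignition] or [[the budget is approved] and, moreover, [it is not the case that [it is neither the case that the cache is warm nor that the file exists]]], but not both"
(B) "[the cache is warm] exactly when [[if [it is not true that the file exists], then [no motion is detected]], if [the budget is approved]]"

(A) F; (B) F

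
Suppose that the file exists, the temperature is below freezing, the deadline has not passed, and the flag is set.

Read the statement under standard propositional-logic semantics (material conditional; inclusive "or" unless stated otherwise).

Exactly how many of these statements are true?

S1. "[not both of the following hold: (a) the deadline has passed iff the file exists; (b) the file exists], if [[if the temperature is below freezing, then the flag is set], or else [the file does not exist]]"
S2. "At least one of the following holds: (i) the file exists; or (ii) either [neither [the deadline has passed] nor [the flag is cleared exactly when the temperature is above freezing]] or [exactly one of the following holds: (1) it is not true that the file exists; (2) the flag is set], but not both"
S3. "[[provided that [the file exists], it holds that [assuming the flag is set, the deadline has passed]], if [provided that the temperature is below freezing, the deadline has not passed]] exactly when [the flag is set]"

Let S = "the temperature is below freezing" (True), R = "the flag is set" (True), L = "the file exists" (True), M = "the deadline has passed" (False).

S1: This is ((S -> R) or not L) -> ((M iff L) nand L).

S -> R = True -> True = True
not L = not True = False
(S -> R) or not L = True or False = True
M iff L = False iff True = False
(M iff L) nand L = False nand True = True
((S -> R) or not L) -> ((M iff L) nand L) = True -> True = True
So S1 is true.

S2: Parsed as L or ((M nor (not R iff not S)) xor (not L xor R))

not R = not True = False
not S = not True = False
not R iff not S = False iff False = True
M nor (not R iff not S) = False nor True = False
not L = not True = False
not L xor R = False xor True = True
(M nor (not R iff not S)) xor (not L xor R) = False xor True = True
L or ((M nor (not R iff not S)) xor (not L xor R)) = True or True = True
Thus S2 is true.

S3: In symbols: ((S -> not M) -> (L -> (R -> M))) iff R

not M = not False = True
S -> not M = True -> True = True
R -> M = True -> False = False
L -> (R -> M) = True -> False = False
(S -> not M) -> (L -> (R -> M)) = True -> False = False
((S -> not M) -> (L -> (R -> M))) iff R = False iff True = False
So S3 is false.

True statements: 2 (S1, S2).

2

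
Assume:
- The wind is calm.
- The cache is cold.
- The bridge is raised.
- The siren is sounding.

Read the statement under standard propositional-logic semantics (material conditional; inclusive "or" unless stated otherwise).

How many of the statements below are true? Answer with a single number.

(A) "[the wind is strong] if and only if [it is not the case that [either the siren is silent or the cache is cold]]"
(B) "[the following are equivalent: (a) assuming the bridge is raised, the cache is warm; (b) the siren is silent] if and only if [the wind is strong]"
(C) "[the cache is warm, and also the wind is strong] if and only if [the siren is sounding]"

1

Let P = "the wind is strong" (F), S = "the siren is sounding" (T), Q = "the cache is warm" (F), R = "the bridge is raised" (T).

(A): Formalization: P <-> ~(~S | ~Q)

~S = ~T = F
~Q = ~F = T
~S | ~Q = F | T = T
~(~S | ~Q) = ~T = F
P <-> ~(~S | ~Q) = F <-> F = T
So (A) is true.

(B): This is ((R -> Q) <-> ~S) <-> P.

R -> Q = T -> F = F
~S = ~T = F
(R -> Q) <-> ~S = F <-> F = T
((R -> Q) <-> ~S) <-> P = T <-> F = F
Thus (B) is false.

(C): Formalization: (Q & P) <-> S

Q & P = F & F = F
(Q & P) <-> S = F <-> T = F
So (C) is false.

1 of the 3 statements is true.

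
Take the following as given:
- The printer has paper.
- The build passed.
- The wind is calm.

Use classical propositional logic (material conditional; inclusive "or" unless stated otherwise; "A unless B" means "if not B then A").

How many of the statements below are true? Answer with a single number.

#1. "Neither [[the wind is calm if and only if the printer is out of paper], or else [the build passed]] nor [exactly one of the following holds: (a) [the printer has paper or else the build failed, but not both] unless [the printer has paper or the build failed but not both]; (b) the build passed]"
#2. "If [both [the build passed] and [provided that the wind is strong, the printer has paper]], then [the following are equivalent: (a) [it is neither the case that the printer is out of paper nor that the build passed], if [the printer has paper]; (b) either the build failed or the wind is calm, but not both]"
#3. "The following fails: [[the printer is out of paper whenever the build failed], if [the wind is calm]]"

Let N = "the wind is strong" (F), H = "the printer has paper" (T), Q = "the build passed" (T).

#1: Parsed as ((¬N ↔ ¬H) ∨ Q) ↓ (((H ⊕ ¬Q) ∨ (H ⊕ ¬Q)) ⊕ Q)

¬N = ¬F = T
¬H = ¬T = F
¬N ↔ ¬H = T ↔ F = F
(¬N ↔ ¬H) ∨ Q = F ∨ T = T
¬Q = ¬T = F
H ⊕ ¬Q = T ⊕ F = T
¬Q = ¬T = F
H ⊕ ¬Q = T ⊕ F = T
(H ⊕ ¬Q) ∨ (H ⊕ ¬Q) = T ∨ T = T
((H ⊕ ¬Q) ∨ (H ⊕ ¬Q)) ⊕ Q = T ⊕ T = F
((¬N ↔ ¬H) ∨ Q) ↓ (((H ⊕ ¬Q) ∨ (H ⊕ ¬Q)) ⊕ Q) = T ↓ F = F
Hence #1 is false.

#2: Parsed as (Q ∧ (N → H)) → ((H → (¬H ↓ Q)) ↔ (¬Q ⊕ ¬N))

N → H = F → T = T
Q ∧ (N → H) = T ∧ T = T
¬H = ¬T = F
¬H ↓ Q = F ↓ T = F
H → (¬H ↓ Q) = T → F = F
¬Q = ¬T = F
¬N = ¬F = T
¬Q ⊕ ¬N = F ⊕ T = T
(H → (¬H ↓ Q)) ↔ (¬Q ⊕ ¬N) = F ↔ T = F
(Q ∧ (N → H)) → ((H → (¬H ↓ Q)) ↔ (¬Q ⊕ ¬N)) = T → F = F
So #2 is false.

#3: This is ¬(¬N → (¬Q → ¬H)).

¬N = ¬F = T
¬Q = ¬T = F
¬H = ¬T = F
¬Q → ¬H = F → F = T
¬N → (¬Q → ¬H) = T → T = T
¬(¬N → (¬Q → ¬H)) = ¬T = F
So #3 is false.

Count: 0.

0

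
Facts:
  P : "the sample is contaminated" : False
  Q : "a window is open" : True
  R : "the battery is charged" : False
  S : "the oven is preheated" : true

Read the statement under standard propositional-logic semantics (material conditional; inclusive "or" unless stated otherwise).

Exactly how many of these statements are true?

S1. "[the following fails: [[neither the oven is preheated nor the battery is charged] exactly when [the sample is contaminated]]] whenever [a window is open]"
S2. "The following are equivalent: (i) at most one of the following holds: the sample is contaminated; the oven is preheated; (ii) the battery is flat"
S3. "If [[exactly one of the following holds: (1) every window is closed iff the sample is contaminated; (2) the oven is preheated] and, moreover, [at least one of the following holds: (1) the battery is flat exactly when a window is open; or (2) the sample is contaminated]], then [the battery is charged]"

S1: In symbols: Q -> not ((S nor R) iff P)

S nor R = True nor False = False
(S nor R) iff P = False iff False = True
not ((S nor R) iff P) = not True = False
Q -> not ((S nor R) iff P) = True -> False = False
Hence S1 is false.

S2: Formalization: (P nand S) iff not R

P nand S = False nand True = True
not R = not False = True
(P nand S) iff not R = True iff True = True
Hence S2 is true.

S3: In symbols: (((not Q iff P) xor S) and ((not R iff Q) or P)) -> R

not Q = not True = False
not Q iff P = False iff False = True
(not Q iff P) xor S = True xor True = False
not R = not False = True
not R iff Q = True iff True = True
(not R iff Q) or P = True or False = True
((not Q iff P) xor S) and ((not R iff Q) or P) = False and True = False
(((not Q iff P) xor S) and ((not R iff Q) or P)) -> R = False -> False = True
Hence S3 is true.

2 of the 3 statements are true (S2, S3).

2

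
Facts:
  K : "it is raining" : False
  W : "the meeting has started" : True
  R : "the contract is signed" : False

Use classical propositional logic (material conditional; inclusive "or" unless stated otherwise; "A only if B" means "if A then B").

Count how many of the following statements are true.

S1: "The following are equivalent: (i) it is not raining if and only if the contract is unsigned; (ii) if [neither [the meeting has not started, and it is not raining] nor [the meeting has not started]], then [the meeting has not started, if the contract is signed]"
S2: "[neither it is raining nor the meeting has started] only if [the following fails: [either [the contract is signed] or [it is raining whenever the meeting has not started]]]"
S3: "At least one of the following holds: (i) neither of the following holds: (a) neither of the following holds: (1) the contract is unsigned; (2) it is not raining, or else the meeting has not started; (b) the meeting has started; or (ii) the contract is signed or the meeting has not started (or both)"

2

S1: This is (not K iff not R) iff (((not W and not K) nor not W) -> (R -> not W)).

not K = not False = True
not R = not False = True
not K iff not R = True iff True = True
not W = not True = False
not K = not False = True
not W and not K = False and True = False
not W = not True = False
(not W and not K) nor not W = False nor False = True
not W = not True = False
R -> not W = False -> False = True
((not W and not K) nor not W) -> (R -> not W) = True -> True = True
(not K iff not R) iff (((not W and not K) nor not W) -> (R -> not W)) = True iff True = True
Hence S1 is true.

S2: In symbols: (K nor W) -> not (R or (not W -> K))

K nor W = False nor True = False
not W = not True = False
not W -> K = False -> False = True
R or (not W -> K) = False or True = True
not (R or (not W -> K)) = not True = False
(K nor W) -> not (R or (not W -> K)) = False -> False = True
Thus S2 is true.

S3: This is ((not R nor (not K or not W)) nor W) or (R or not W).

not R = not False = True
not K = not False = True
not W = not True = False
not K or not W = True or False = True
not R nor (not K or not W) = True nor True = False
(not R nor (not K or not W)) nor W = False nor True = False
not W = not True = False
R or not W = False or False = False
((not R nor (not K or not W)) nor W) or (R or not W) = False or False = False
Hence S3 is false.

Count: 2.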